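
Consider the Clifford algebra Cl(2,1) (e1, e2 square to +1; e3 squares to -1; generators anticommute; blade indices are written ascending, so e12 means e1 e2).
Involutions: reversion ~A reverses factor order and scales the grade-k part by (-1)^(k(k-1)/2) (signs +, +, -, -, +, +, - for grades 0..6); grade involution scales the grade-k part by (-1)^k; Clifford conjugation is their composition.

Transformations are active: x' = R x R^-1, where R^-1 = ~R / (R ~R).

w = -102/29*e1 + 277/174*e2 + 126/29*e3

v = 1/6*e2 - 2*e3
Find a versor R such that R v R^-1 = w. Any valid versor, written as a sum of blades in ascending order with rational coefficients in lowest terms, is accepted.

Here q(v) = q(w) = -143/36; the classical choice R = v + w = -102/29*e1 + 51/29*e2 + 68/29*e3 then realises v -> w under the sandwich.
Answer: -102/29*e1 + 51/29*e2 + 68/29*e3


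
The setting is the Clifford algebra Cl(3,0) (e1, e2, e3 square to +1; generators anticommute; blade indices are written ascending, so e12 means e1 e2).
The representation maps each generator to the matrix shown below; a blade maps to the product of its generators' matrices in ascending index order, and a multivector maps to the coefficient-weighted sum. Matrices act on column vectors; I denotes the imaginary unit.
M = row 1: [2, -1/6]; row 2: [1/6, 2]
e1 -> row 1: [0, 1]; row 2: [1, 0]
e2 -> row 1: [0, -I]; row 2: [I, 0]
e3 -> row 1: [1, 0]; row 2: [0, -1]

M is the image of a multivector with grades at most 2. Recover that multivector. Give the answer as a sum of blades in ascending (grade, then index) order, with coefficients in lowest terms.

Method: 1, rho(e1), rho(e2), rho(e3) form a trace-orthogonal basis of the 2x2 complex matrices (tr(X Y) = 2 if X = Y, else 0), so M = m0*1 + m1*rho(e1) + m2*rho(e2) + m3*rho(e3) with m0 = tr(M)/2 = 2, m1 = tr(M rho(e1))/2 = 0, m2 = tr(M rho(e2))/2 = -I/6, m3 = tr(M rho(e3))/2 = 0.
Multiplying table entries, the bivector images are rho(e12) = I*rho(e3), rho(e13) = -I*rho(e2), rho(e23) = I*rho(e1); with real blade coefficients the real parts of m0..m3 are the coefficients of 1, e1, e2, e3 and the imaginary parts give the bivectors (e23: Im m1, e13: -Im m2, e12: Im m3).
Answer: 2 + 1/6*e13


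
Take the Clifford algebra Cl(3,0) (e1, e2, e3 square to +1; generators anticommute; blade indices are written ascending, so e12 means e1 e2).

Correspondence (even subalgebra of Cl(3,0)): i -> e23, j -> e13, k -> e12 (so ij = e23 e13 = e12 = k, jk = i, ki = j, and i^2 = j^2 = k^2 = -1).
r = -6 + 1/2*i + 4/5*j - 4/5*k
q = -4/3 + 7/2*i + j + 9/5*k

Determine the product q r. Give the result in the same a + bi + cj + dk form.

In blades: q = -4/3 + 9/5*e12 + e13 + 7/2*e23, r = -6 - 4/5*e12 + 4/5*e13 + 1/2*e23.
Distribute q over r term by term (generator squares from the signature, products reordered to ascending indices): (-4/3)*r = 8 + 16/15*e12 - 16/15*e13 - 2/3*e23; (9/5*e12)*r = 36/25 - 54/5*e12 + 9/10*e13 - 36/25*e23; (e13)*r = -4/5 - 1/2*e12 - 6*e13 - 4/5*e23; (7/2*e23)*r = -7/4 + 14/5*e12 + 14/5*e13 - 21*e23.
Sum: 689/100 - 223/30*e12 - 101/30*e13 - 1793/75*e23; translating back through the correspondence:
Answer: 689/100 - 1793/75*i - 101/30*j - 223/30*k


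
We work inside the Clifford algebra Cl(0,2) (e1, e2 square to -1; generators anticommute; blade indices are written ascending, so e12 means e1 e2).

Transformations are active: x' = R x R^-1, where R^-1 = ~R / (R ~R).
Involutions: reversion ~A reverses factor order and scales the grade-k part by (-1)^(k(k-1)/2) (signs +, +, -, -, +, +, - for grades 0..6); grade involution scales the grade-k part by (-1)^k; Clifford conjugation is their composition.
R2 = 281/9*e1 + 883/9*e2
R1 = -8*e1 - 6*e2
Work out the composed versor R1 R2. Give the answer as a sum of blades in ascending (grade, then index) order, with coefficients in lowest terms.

Distribute over the terms of R1 (each basis-blade product reordered to ascending indices, repeated generators contracted through their squares):
(-8*e1) R2 = 2248/9 - 7064/9*e12
(-6*e2) R2 = 1766/3 + 562/3*e12
Summing the partial products and collecting blades:
Answer: 7546/9 - 5378/9*e12


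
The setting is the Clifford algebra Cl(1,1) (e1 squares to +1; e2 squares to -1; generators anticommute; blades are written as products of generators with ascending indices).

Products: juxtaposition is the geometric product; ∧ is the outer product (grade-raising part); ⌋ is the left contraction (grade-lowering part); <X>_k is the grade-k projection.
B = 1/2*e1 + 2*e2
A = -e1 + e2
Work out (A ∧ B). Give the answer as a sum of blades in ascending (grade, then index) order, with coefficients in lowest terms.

step 1: -5/2*e1 e2
Answer: -5/2*e1 e2


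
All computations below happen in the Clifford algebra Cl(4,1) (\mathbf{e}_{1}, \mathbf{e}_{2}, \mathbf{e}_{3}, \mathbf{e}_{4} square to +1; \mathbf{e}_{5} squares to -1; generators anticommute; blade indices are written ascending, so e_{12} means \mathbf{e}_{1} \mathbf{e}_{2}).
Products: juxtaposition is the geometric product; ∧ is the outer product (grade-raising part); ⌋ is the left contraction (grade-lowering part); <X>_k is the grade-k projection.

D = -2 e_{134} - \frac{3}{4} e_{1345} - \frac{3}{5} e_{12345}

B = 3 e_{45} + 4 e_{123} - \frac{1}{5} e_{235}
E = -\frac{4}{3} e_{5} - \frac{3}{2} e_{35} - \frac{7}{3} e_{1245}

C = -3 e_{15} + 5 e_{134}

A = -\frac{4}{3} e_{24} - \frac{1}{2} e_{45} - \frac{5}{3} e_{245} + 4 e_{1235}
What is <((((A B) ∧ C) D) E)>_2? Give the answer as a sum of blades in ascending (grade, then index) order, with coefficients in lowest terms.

step 1: -\frac{3}{2} - \frac{4}{5} e_{1} - 5 e_{2} + 16 e_{5} - 4 e_{25} - \frac{1}{3} e_{34} - \frac{16}{3} e_{134} - \frac{1}{10} e_{234} + \frac{4}{15} e_{345} + 12 e_{1234} + \frac{20}{3} e_{1345} - 2 e_{12345}
step 2: \frac{9}{2} e_{15} - 15 e_{125} - \frac{15}{2} e_{134} + 25 e_{1234} - 79 e_{1345} - \frac{203}{10} e_{12345}
step 3: -\frac{8643}{100} + \frac{101}{8} e_{2} + \frac{1099}{8} e_{5} - \frac{1277}{20} e_{25} + \frac{45}{8} e_{34} - \frac{171}{20} e_{234} + 9 e_{345} + 30 e_{2345}
step 4: \frac{1099}{6} - \frac{1277}{15} e_{2} - \frac{3297}{16} e_{3} + \frac{27}{2} e_{4} + \frac{2881}{25} e_{5} + 70 e_{13} - \frac{8939}{60} e_{14} + \frac{3831}{40} e_{23} + 45 e_{24} - \frac{101}{6} e_{25} + 12 e_{34} + \frac{25929}{200} e_{35} + \frac{135}{16} e_{45} - 21 e_{123} - \frac{7693}{24} e_{124} - \frac{399}{20} e_{135} + \frac{707}{24} e_{145} + 40 e_{234} - \frac{303}{16} e_{235} - \frac{513}{40} e_{245} - \frac{15}{2} e_{345} - \frac{105}{8} e_{1235} + \frac{20167}{100} e_{1245} + \frac{57}{5} e_{2345}
step 5: 70 e_{13} - \frac{8939}{60} e_{14} + \frac{3831}{40} e_{23} + 45 e_{24} - \frac{101}{6} e_{25} + 12 e_{34} + \frac{25929}{200} e_{35} + \frac{135}{16} e_{45}
Answer: 70 e_{13} - \frac{8939}{60} e_{14} + \frac{3831}{40} e_{23} + 45 e_{24} - \frac{101}{6} e_{25} + 12 e_{34} + \frac{25929}{200} e_{35} + \frac{135}{16} e_{45}


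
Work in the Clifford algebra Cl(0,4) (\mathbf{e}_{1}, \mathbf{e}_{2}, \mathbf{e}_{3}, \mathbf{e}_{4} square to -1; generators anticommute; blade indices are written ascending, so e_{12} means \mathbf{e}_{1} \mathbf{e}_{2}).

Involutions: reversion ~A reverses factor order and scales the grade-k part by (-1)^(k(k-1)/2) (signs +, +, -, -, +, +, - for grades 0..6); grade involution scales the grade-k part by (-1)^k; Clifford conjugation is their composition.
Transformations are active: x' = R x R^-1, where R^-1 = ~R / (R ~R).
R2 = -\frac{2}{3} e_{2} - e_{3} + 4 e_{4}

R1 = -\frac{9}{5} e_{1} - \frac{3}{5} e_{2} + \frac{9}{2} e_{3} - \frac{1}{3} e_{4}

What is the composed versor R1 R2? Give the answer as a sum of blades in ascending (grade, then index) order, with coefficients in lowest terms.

Distribute over the terms of R2 (each basis-blade product reordered to ascending indices, repeated generators contracted through their squares):
R1 (-\frac{2}{3} e_{2}) = -\frac{2}{5} + \frac{6}{5} e_{12} + 3 e_{23} - \frac{2}{9} e_{24}
R1 (-e_{3}) = \frac{9}{2} + \frac{9}{5} e_{13} + \frac{3}{5} e_{23} - \frac{1}{3} e_{34}
R1 (4 e_{4}) = \frac{4}{3} - \frac{36}{5} e_{14} - \frac{12}{5} e_{24} + 18 e_{34}
Summing the partial products and collecting blades:
Answer: \frac{163}{30} + \frac{6}{5} e_{12} + \frac{9}{5} e_{13} - \frac{36}{5} e_{14} + \frac{18}{5} e_{23} - \frac{118}{45} e_{24} + \frac{53}{3} e_{34}


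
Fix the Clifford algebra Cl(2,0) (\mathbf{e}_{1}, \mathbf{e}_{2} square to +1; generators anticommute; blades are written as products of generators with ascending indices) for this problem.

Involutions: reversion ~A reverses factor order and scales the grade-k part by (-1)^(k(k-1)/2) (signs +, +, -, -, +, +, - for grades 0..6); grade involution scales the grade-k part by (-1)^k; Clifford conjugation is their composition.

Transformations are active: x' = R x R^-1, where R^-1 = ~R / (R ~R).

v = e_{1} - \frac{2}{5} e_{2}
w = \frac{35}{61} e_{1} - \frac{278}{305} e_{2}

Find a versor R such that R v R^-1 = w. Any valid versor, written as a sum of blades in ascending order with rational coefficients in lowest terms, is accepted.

Equal squares first: v^2 = w^2 = \frac{29}{25}. Then v + w = \frac{96}{61} e_{1} - \frac{80}{61} e_{2} is a versor taking v to w, provided it is invertible.
Answer: \frac{96}{61} e_{1} - \frac{80}{61} e_{2}


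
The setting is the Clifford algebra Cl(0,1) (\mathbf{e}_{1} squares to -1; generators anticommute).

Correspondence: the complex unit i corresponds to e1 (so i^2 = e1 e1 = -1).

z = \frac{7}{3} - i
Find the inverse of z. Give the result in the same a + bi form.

In blades: z = \frac{7}{3} - e_{1}.
With qbar = \frac{7}{3} + e_{1} (scalar fixed, mapped units negated), z qbar = \frac{58}{9} (the sum of squared coefficients), so z^-1 = qbar / (\frac{58}{9}) = \frac{21}{58} + \frac{9}{58} e_{1}; translating back:
Answer: \frac{21}{58} + \frac{9}{58}i


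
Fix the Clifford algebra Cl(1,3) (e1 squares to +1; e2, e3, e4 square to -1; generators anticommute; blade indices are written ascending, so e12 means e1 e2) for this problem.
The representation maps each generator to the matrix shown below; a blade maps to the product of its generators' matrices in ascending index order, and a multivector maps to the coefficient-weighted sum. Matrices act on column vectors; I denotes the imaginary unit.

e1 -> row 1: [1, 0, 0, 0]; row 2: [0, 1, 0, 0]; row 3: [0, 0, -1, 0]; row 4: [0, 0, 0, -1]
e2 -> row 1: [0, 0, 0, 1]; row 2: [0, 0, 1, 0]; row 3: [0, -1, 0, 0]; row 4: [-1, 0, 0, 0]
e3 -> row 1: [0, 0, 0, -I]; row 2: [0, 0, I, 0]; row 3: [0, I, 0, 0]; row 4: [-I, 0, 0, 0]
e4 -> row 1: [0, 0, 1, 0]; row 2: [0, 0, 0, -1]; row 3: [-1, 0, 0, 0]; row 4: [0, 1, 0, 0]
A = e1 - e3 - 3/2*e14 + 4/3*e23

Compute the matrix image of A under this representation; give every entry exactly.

Bivector images (products of the table entries): rho(e14) = rho(e1)rho(e4) = row 1: [0, 0, 1, 0]; row 2: [0, 0, 0, -1]; row 3: [1, 0, 0, 0]; row 4: [0, -1, 0, 0]; rho(e23) = rho(e2)rho(e3) = row 1: [-I, 0, 0, 0]; row 2: [0, I, 0, 0]; row 3: [0, 0, -I, 0]; row 4: [0, 0, 0, I].
M = (1)*rho(e1) + (-1)*rho(e3) + (-3/2)*rho(e14) + (4/3)*rho(e23), summed entrywise:
Answer: row 1: [1 - 4*I/3, 0, -3/2, I]; row 2: [0, 1 + 4*I/3, -I, 3/2]; row 3: [-3/2, -I, -1 - 4*I/3, 0]; row 4: [I, 3/2, 0, -1 + 4*I/3]


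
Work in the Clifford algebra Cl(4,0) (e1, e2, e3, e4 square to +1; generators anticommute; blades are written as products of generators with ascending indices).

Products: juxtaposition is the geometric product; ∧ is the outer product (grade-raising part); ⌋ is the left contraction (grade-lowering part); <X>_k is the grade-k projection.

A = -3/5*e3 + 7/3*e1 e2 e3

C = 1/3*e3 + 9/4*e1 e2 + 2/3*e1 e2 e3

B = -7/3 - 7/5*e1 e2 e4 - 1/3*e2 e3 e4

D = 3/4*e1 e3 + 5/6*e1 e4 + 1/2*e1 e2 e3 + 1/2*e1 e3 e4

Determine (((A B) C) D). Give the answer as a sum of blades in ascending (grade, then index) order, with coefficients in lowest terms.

step 1: 7/5*e3 + 7/9*e1 e4 - 1/5*e2 e4 + 49/15*e3 e4 - 49/9*e1 e2 e3 + 21/25*e1 e2 e3 e4
step 2: 553/135 + 49/4*e3 - 119/225*e4 - 119/135*e1 e2 + 9/20*e1 e4 + 7/4*e2 e4 - 189/100*e3 e4 + 63/20*e1 e2 e3 - 553/225*e1 e2 e4 - 53/135*e1 e3 e4 - 61/135*e2 e3 e4 + 147/20*e1 e2 e3 e4
step 3: -947/540 - 84259/10800*e1 + 8617/2160*e2 + 1097/3240*e3 + 1429/360*e4 + 3973/540*e1 e2 + 2219/1800*e1 e3 - 49243/32400*e1 e4 - 847/200*e2 e3 + 51959/6480*e2 e4 - 3209/3600*e3 e4 + 5021/3240*e1 e2 e3 + 1091/1800*e1 e2 e4 - 20741/2700*e1 e3 e4 + 12647/2700*e2 e3 e4 - 3773/3600*e1 e2 e3 e4
Answer: -947/540 - 84259/10800*e1 + 8617/2160*e2 + 1097/3240*e3 + 1429/360*e4 + 3973/540*e1 e2 + 2219/1800*e1 e3 - 49243/32400*e1 e4 - 847/200*e2 e3 + 51959/6480*e2 e4 - 3209/3600*e3 e4 + 5021/3240*e1 e2 e3 + 1091/1800*e1 e2 e4 - 20741/2700*e1 e3 e4 + 12647/2700*e2 e3 e4 - 3773/3600*e1 e2 e3 e4


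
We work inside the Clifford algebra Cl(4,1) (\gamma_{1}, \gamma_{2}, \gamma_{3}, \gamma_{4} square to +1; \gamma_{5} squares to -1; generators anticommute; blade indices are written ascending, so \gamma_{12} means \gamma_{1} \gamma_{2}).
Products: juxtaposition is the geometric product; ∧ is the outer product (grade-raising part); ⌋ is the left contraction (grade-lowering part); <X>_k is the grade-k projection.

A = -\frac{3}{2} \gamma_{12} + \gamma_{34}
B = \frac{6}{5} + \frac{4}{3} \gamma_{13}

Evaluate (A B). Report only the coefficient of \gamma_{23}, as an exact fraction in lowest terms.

step 1: -\frac{9}{5} \gamma_{12} - \frac{4}{3} \gamma_{14} + 2 \gamma_{23} + \frac{6}{5} \gamma_{34}
Answer: 2


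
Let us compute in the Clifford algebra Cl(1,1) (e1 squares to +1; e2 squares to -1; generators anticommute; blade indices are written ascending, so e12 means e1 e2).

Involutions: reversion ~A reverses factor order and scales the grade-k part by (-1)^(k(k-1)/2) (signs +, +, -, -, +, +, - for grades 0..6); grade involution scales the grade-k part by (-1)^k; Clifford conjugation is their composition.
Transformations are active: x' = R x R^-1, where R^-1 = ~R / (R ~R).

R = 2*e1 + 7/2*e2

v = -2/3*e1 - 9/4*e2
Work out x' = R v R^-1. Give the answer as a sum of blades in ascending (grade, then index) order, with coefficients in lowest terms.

~R = 2*e1 + 7/2*e2, and R ~R = -33/4, so R^-1 = ~R / (-33/4).
R v = 157/24 - 13/6*e12
Answer: -248/99*e1 - 1307/396*e2


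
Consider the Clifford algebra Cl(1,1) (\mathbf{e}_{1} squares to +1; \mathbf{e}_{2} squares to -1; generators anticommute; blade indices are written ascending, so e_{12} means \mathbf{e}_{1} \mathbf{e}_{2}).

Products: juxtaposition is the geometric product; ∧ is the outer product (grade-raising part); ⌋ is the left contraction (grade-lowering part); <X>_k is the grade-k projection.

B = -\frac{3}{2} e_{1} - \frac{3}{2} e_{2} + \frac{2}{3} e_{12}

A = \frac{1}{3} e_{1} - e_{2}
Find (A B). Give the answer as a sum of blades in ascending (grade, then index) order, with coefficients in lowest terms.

step 1: -2 - \frac{2}{3} e_{1} + \frac{2}{9} e_{2} - 2 e_{12}
Answer: -2 - \frac{2}{3} e_{1} + \frac{2}{9} e_{2} - 2 e_{12}


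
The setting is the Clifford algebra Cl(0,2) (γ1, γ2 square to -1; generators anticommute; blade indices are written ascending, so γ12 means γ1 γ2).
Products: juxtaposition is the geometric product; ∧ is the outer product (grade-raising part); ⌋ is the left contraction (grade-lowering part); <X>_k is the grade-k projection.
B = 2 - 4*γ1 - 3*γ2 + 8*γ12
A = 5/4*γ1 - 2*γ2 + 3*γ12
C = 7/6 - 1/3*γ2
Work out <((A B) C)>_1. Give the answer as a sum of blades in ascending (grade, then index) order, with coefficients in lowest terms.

step 1: -25 - 9/2*γ1 - 26*γ2 - 23/4*γ12
step 2: -227/6 - 43/6*γ1 - 22*γ2 - 125/24*γ12
step 3: -43/6*γ1 - 22*γ2
Answer: -43/6*γ1 - 22*γ2


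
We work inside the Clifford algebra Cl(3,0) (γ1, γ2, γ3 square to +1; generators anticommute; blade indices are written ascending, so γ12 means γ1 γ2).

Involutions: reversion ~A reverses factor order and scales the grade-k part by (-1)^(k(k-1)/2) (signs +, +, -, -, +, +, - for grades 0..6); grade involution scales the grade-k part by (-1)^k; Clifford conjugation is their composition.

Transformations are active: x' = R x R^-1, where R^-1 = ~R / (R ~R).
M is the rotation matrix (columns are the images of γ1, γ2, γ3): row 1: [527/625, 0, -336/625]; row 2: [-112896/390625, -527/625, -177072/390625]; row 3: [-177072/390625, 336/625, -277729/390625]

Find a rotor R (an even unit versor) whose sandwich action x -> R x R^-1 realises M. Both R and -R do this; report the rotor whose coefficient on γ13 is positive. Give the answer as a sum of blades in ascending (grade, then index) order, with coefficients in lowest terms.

Method: write R = a + b12*γ12 + b13*γ13 + b23*γ23 with a^2 + b12^2 + b13^2 + b23^2 = 1 (so R^-1 = ~R). Expanding the columns R e_j ~R gives tr M = 4a^2 - 1 and, from the antisymmetric part, M21 - M12 = -4a*b12, M13 - M31 = 4a*b13, M32 - M23 = -4a*b23.
Here tr M = -277729/390625, so a^2 = (1 + tr M)/4 = 28224/390625 and a = ±168/625. Taking a = 168/625: M21 - M12 = -112896/390625, M13 - M31 = -32928/390625, M32 - M23 = 387072/390625, giving b12 = 168/625, b13 = -49/625, b23 = -576/625, i.e. R = 168/625 + 168/625*γ12 - 49/625*γ13 - 576/625*γ23.
Its γ13 coefficient is negative, so report the other preimage -R.
Answer: -168/625 - 168/625*γ12 + 49/625*γ13 + 576/625*γ23. Note: both R and -R realise this M (trace -277729/390625); the covering map identifies them, and the γ13-coefficient sign is the tie-breaker.


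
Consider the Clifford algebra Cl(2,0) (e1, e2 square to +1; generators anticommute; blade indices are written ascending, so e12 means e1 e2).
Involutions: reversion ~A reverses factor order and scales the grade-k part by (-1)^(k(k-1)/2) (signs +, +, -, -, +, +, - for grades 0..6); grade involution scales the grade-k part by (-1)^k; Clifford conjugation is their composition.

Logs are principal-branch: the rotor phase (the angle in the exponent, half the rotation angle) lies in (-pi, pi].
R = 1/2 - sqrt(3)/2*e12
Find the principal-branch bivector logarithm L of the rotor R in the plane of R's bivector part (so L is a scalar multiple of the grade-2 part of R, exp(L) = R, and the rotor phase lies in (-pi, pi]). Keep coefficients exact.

The scalar part of R is 1/2, so the principal-branch rotor phase is pinned; divide the bivector part by its sine to get the unit plane — L is the phase times that plane.
Concretely: cos(phase) = 1/2 gives phase = ±pi/3, and since phase/sin(phase) is even the sign is immaterial: L = (phase/sin(phase)) * <R>_2 = (2*sqrt(3)*pi/9) * <R>_2.
Answer: -pi/3*e12


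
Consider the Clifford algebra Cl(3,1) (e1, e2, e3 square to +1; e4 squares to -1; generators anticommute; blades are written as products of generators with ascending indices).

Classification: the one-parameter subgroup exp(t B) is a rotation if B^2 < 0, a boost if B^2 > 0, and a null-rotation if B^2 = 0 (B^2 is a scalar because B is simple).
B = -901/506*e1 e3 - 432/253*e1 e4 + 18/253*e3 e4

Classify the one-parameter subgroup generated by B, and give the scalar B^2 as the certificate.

B^2 term by term: the squares give (-901/506)^2*(e1 e3)^2 + (-432/253)^2*(e1 e4)^2 + (18/253)^2*(e3 e4)^2 = 811801/256036*(-1) + 186624/64009*(+1) + 324/64009*(+1) = -1/4 (each basis 2-blade squares to minus the product of its generators' squares); cross terms between blades sharing an index anticommute and cancel. So B^2 = -1/4.
Answer: rotation, certificate B^2 = -1/4. Check the certificate: B^2 = -1/4, and that sign is decisive whatever form B takes.


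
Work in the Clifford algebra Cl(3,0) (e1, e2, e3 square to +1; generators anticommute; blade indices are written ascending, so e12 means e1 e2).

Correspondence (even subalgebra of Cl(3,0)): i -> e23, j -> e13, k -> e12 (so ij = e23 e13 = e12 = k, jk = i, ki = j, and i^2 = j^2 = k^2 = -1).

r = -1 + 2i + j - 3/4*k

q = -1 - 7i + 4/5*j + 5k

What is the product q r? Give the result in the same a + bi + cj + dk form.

In blades: q = -1 + 5*e12 + 4/5*e13 - 7*e23, r = -1 - 3/4*e12 + e13 + 2*e23.
Distribute q over r term by term (generator squares from the signature, products reordered to ascending indices): (-1)*r = 1 + 3/4*e12 - e13 - 2*e23; (5*e12)*r = 15/4 - 5*e12 + 10*e13 - 5*e23; (4/5*e13)*r = -4/5 - 8/5*e12 - 4/5*e13 - 3/5*e23; (-7*e23)*r = 14 - 7*e12 - 21/4*e13 + 7*e23.
Sum: 359/20 - 257/20*e12 + 59/20*e13 - 3/5*e23; translating back through the correspondence:
Answer: 359/20 - 3/5*i + 59/20*j - 257/20*k


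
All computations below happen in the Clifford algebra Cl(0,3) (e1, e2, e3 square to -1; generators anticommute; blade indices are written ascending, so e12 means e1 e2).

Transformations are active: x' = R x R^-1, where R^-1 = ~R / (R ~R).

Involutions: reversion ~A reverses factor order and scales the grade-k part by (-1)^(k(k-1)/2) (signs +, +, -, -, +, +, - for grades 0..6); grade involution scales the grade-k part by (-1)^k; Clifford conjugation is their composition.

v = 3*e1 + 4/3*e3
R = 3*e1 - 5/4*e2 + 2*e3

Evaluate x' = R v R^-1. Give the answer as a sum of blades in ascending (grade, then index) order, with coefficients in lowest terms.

~R = 3*e1 - 5/4*e2 + 2*e3, and R ~R = -233/16, so R^-1 = ~R / (-233/16).
R v = -35/3 + 15/4*e12 - 2*e13 - 5/3*e23
Answer: 421/233*e1 - 1400/699*e2 + 436/233*e3


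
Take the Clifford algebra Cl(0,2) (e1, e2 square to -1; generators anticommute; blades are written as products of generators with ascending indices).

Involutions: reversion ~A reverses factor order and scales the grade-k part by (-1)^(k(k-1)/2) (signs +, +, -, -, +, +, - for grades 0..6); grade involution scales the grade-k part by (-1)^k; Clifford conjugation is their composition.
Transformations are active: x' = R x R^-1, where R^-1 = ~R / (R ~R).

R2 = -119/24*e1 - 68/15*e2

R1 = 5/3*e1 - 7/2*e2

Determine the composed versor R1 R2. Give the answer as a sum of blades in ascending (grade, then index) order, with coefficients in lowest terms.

Distribute over the terms of R1 (each basis-blade product reordered to ascending indices, repeated generators contracted through their squares):
(5/3*e1) R2 = 595/72 - 68/9*e1 e2
(-7/2*e2) R2 = -238/15 - 833/48*e1 e2
Summing the partial products and collecting blades:
Answer: -2737/360 - 3587/144*e1 e2


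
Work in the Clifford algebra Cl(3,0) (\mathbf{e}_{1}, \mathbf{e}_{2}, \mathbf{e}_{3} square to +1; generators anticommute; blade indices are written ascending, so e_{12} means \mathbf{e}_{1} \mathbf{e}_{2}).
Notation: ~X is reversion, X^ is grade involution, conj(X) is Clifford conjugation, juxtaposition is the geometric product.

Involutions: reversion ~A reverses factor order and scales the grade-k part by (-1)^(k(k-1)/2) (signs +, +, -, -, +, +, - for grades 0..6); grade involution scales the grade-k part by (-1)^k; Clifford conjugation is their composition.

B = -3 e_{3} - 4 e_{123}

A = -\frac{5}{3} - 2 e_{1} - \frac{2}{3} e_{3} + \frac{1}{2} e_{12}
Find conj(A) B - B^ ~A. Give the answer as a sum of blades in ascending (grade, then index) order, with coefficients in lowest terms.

first term: -2 + 3 e_{3} - \frac{8}{3} e_{12} - 6 e_{13} - 8 e_{23} + \frac{49}{6} e_{123}
second term: -2 - 3 e_{3} - \frac{8}{3} e_{12} + 6 e_{13} - 8 e_{23} - \frac{49}{6} e_{123}
Answer: 6 e_{3} - 12 e_{13} + \frac{49}{3} e_{123}


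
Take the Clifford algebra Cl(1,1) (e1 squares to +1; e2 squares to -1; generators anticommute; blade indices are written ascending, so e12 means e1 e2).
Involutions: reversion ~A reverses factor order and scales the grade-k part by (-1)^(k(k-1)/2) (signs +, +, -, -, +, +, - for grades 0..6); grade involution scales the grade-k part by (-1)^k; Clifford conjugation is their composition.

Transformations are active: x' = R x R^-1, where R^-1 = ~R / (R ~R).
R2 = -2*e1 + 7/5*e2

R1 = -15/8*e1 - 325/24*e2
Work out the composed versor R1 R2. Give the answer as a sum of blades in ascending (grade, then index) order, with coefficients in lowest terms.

Distribute over the terms of R1 (each basis-blade product reordered to ascending indices, repeated generators contracted through their squares):
(-15/8*e1) R2 = 15/4 - 21/8*e12
(-325/24*e2) R2 = 455/24 - 325/12*e12
Summing the partial products and collecting blades:
Answer: 545/24 - 713/24*e12


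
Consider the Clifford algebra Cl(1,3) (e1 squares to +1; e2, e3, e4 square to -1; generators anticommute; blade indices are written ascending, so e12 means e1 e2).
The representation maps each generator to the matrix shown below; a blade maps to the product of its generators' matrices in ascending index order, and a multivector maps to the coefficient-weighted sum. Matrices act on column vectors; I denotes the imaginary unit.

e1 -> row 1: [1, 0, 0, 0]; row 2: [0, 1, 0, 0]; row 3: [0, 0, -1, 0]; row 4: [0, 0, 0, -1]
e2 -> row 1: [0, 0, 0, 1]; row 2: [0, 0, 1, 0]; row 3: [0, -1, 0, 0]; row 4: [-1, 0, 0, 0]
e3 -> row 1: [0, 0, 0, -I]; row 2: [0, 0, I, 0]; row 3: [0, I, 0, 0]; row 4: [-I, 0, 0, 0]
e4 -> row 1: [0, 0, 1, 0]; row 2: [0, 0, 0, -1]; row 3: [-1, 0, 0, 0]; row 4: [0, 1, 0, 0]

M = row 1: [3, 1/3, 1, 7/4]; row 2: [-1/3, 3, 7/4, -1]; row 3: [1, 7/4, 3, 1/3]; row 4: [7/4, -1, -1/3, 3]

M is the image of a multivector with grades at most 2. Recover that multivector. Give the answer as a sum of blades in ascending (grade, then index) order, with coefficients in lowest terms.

Method: the blade images are trace-orthogonal — tr(rho(e_A) rho(e_B)^-1) = 4 if A = B and 0 otherwise — and rho(e_A)^-1 = (e_A)^2 * rho(e_A) with (e_A)^2 = +1 or -1, so the coefficient of e_A in the preimage is (e_A)^2 * tr(M rho(e_A))/4.
Nonzero projections over blades of grade <= 2: 1: (1)^2 = +1, tr(M 1) = 12, coefficient 3; e12: (e12)^2 = +1, tr(M rho(e12)) = 7, coefficient 7/4; e14: (e14)^2 = +1, tr(M rho(e14)) = 4, coefficient 1; e24: (e24)^2 = -1, tr(M rho(e24)) = -4/3, coefficient 1/3. Every other blade of grade <= 2 projects to 0.
Answer: 3 + 7/4*e12 + e14 + 1/3*e24


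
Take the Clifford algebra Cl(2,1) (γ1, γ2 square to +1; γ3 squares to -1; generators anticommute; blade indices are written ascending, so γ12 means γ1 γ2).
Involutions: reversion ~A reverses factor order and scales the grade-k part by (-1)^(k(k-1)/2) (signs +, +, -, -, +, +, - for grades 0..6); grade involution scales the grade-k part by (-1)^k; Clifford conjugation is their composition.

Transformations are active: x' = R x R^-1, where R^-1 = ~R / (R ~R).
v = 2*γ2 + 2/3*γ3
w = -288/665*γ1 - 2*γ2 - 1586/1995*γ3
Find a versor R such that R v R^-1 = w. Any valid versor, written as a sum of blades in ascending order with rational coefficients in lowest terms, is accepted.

Here q(v) = q(w) = 32/9; the classical choice R = v + w = -288/665*γ1 - 256/1995*γ3 then realises v -> w under the sandwich.
Answer: -288/665*γ1 - 256/1995*γ3


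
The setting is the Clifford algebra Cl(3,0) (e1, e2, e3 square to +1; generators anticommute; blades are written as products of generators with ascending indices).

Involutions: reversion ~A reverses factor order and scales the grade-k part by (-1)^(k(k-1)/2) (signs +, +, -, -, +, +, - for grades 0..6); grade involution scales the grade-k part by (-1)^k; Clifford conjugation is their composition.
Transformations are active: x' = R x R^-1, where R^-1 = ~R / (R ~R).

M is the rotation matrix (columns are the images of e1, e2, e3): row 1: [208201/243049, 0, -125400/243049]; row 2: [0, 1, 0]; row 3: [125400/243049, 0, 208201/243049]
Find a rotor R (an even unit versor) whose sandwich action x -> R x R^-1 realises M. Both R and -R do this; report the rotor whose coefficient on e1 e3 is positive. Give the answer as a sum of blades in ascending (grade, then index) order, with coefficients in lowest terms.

Method: write R = a + b12*e1 e2 + b13*e1 e3 + b23*e2 e3 with a^2 + b12^2 + b13^2 + b23^2 = 1 (so R^-1 = ~R). Expanding the columns R e_j ~R gives tr M = 4a^2 - 1 and, from the antisymmetric part, M21 - M12 = -4a*b12, M13 - M31 = 4a*b13, M32 - M23 = -4a*b23.
Here tr M = 659451/243049, so a^2 = (1 + tr M)/4 = 225625/243049 and a = ±475/493. Taking a = 475/493: M21 - M12 = 0, M13 - M31 = -250800/243049, M32 - M23 = 0, giving b12 = 0, b13 = -132/493, b23 = 0, i.e. R = 475/493 - 132/493*e1 e3.
Its e1 e3 coefficient is negative, so report the other preimage -R.
Answer: -475/493 + 132/493*e1 e3. Recall the cover is two-to-one: with M of trace 659451/243049, both preimages act alike, and the stated e1 e3 sign chooses the sheet.


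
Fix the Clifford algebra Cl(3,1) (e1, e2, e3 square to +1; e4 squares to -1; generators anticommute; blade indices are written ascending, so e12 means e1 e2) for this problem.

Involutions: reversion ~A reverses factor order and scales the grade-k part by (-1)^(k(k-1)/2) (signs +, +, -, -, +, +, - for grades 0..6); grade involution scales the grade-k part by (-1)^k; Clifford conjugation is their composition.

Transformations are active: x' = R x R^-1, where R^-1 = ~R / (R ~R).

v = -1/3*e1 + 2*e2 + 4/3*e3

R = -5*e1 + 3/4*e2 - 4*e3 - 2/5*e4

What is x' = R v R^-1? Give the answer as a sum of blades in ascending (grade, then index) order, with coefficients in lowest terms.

~R = -5*e1 + 3/4*e2 - 4*e3 - 2/5*e4, and R ~R = 16561/400, so R^-1 = ~R / (16561/400).
R v = -13/6 - 39/4*e12 - 8*e13 - 2/15*e14 + 9*e23 + 4/5*e24 + 8/15*e34
Answer: 14187/16561*e1 - 34422/16561*e2 - 15148/16561*e3 + 2080/49683*e4


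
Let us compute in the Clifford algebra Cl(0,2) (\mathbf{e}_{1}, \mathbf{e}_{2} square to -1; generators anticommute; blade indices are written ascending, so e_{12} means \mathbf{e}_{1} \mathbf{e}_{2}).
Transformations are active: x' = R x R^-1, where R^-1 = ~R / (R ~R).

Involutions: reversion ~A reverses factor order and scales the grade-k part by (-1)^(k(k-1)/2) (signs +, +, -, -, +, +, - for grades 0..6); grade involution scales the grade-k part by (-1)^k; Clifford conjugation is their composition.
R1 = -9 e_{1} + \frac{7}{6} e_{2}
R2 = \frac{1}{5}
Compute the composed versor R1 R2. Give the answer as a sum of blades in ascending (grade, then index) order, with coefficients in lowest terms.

Distribute over the terms of R2 (each basis-blade product reordered to ascending indices, repeated generators contracted through their squares):
R1 (\frac{1}{5}) = -\frac{9}{5} e_{1} + \frac{7}{30} e_{2}
Answer: -\frac{9}{5} e_{1} + \frac{7}{30} e_{2}


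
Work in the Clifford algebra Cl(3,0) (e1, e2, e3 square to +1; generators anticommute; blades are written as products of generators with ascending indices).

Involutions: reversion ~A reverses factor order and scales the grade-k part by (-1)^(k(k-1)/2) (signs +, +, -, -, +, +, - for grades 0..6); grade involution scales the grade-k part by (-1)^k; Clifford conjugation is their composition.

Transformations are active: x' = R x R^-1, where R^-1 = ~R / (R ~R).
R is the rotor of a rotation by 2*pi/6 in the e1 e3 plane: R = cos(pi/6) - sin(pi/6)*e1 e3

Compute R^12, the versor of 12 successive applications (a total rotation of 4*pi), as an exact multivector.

Half-angle bookkeeping: 12 applications in e1 e3 add up to rotor phase 12*pi/6 = 2*pi, so R^12 = cos(2*pi) - sin(2*pi)*e1 e3.
cos(2*pi) = 1 and sin(2*pi) = 0, so R^12 = 1. The total rotation 4*pi is 2 full turns, so every vector returns to itself, yet the rotor is +1, back on the identity sheet (an even number of 2*pi turns).
Answer: 1


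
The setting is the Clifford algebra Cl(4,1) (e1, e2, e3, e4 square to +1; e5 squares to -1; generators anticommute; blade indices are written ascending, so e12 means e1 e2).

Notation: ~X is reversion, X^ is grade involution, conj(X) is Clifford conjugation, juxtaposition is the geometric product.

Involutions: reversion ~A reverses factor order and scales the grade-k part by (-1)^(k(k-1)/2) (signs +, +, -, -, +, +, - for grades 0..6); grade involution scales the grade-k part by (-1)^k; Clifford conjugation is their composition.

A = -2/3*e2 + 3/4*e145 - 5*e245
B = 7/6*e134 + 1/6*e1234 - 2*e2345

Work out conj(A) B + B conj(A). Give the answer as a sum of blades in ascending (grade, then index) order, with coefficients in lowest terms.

first term: 10*e3 - 7/8*e35 - 3/2*e123 - 1/9*e134 - 5/6*e135 - 1/8*e235 - 4/3*e345 - 7/9*e1234 - 35/6*e1235
second term: -10*e3 + 7/8*e35 - 3/2*e123 + 1/9*e134 - 5/6*e135 - 1/8*e235 + 4/3*e345 + 7/9*e1234 - 35/6*e1235
Answer: -3*e123 - 5/3*e135 - 1/4*e235 - 35/3*e1235


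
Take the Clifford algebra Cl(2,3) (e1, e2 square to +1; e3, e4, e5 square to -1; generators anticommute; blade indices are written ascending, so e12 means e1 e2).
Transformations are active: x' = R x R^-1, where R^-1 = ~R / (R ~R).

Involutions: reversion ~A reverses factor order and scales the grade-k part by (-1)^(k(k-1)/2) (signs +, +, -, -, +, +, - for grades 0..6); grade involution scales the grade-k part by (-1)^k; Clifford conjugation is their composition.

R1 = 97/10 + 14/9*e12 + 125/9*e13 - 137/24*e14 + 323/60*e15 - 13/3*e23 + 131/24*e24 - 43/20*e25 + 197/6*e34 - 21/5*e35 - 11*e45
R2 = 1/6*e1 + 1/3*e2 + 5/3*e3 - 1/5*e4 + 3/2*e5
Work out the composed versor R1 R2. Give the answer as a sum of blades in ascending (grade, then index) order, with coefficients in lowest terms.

Distribute over the terms of R2 (each basis-blade product reordered to ascending indices, repeated generators contracted through their squares):
R1 (1/6*e1) = 97/60*e1 - 7/27*e2 - 125/54*e3 + 137/144*e4 - 323/360*e5 - 13/18*e123 + 131/144*e124 - 43/120*e125 + 197/36*e134 - 7/10*e135 - 11/6*e145
R1 (1/3*e2) = 14/27*e1 + 97/30*e2 + 13/9*e3 - 131/72*e4 + 43/60*e5 - 125/27*e123 + 137/72*e124 - 323/180*e125 + 197/18*e234 - 7/5*e235 - 11/3*e245
R1 (5/3*e3) = -625/27*e1 + 65/9*e2 + 97/6*e3 + 985/18*e4 - 7*e5 + 70/27*e123 + 685/72*e134 - 323/36*e135 - 655/72*e234 + 43/12*e235 - 55/3*e345
R1 (-1/5*e4) = -137/120*e1 + 131/120*e2 + 197/30*e3 - 97/50*e4 + 11/5*e5 - 14/45*e124 - 25/9*e134 + 323/300*e145 + 13/15*e234 - 43/100*e245 - 21/25*e345
R1 (3/2*e5) = -323/40*e1 + 129/40*e2 + 63/10*e3 + 33/2*e4 + 291/20*e5 + 7/3*e125 + 125/6*e135 - 137/16*e145 - 13/2*e235 + 131/16*e245 + 197/4*e345
Summing the partial products and collecting blades:
Answer: -4081/135*e1 + 7837/540*e2 + 3802/135*e3 + 82097/1200*e4 + 689/72*e5 - 149/54*e123 + 1801/720*e124 + 13/72*e125 + 293/24*e134 + 2009/180*e135 - 11183/1200*e145 + 977/360*e234 - 259/60*e235 + 4909/1200*e245 + 9023/300*e345


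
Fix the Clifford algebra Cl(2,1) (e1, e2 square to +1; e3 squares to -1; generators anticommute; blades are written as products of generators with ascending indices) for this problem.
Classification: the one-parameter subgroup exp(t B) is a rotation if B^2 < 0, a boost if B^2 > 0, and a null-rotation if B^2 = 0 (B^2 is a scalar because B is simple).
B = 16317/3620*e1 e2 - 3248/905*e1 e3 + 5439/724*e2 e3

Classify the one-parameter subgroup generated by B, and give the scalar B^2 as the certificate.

B^2 term by term: the squares give (16317/3620)^2*(e1 e2)^2 + (-3248/905)^2*(e1 e3)^2 + (5439/724)^2*(e2 e3)^2 = 266244489/13104400*(-1) + 10549504/819025*(+1) + 29582721/524176*(+1) = 49 (each basis 2-blade squares to minus the product of its generators' squares); cross terms between blades sharing an index anticommute and cancel. So B^2 = 49.
Answer: boost, certificate B^2 = 49. Why this suffices: the scalar 49 survives any versor conjugation, so its sign alone determines the class however B is presented.


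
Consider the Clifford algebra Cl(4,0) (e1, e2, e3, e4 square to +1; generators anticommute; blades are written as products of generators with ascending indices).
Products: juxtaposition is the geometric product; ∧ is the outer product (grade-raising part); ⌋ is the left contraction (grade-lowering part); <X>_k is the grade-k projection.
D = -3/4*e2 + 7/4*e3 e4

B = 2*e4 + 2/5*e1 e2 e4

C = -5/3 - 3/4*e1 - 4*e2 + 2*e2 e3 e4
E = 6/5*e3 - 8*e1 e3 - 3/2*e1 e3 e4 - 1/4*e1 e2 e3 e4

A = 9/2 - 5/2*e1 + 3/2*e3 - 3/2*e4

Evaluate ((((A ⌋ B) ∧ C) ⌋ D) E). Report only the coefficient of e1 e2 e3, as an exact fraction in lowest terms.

step 1: -3 + 9*e4 - 3/5*e1 e2 - e2 e4 + 9/5*e1 e2 e4
step 2: 5 + 9/4*e1 + 12*e2 - 15*e4 + e1 e2 + 27/4*e1 e4 + 113/3*e2 e4 - 9/4*e1 e2 e4 - 6*e2 e3 e4
step 3: -9 - 15/4*e2 + 105/4*e3 + 35/4*e3 e4
step 4: 63/2 + 1785/8*e1 - 54/5*e3 - 21/2*e4 + 35/16*e1 e2 + 72*e1 e3 + 875/8*e1 e4 - 9/2*e2 e3 - 30*e1 e2 e3 - 105/16*e1 e2 e4 + 201/16*e1 e3 e4 - 27/8*e1 e2 e3 e4
Answer: -30


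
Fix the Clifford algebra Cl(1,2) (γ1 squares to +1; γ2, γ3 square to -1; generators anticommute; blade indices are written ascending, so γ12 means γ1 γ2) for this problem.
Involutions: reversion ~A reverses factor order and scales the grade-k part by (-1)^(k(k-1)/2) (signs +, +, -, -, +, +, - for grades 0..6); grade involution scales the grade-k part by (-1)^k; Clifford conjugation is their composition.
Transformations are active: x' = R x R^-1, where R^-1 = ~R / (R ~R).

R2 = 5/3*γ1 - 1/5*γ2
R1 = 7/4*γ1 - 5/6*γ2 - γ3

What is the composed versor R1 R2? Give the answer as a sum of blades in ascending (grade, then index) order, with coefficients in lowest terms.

Distribute over the terms of R2 (each basis-blade product reordered to ascending indices, repeated generators contracted through their squares):
R1 (5/3*γ1) = 35/12 + 25/18*γ12 + 5/3*γ13
R1 (-1/5*γ2) = -1/6 - 7/20*γ12 - 1/5*γ23
Summing the partial products and collecting blades:
Answer: 11/4 + 187/180*γ12 + 5/3*γ13 - 1/5*γ23


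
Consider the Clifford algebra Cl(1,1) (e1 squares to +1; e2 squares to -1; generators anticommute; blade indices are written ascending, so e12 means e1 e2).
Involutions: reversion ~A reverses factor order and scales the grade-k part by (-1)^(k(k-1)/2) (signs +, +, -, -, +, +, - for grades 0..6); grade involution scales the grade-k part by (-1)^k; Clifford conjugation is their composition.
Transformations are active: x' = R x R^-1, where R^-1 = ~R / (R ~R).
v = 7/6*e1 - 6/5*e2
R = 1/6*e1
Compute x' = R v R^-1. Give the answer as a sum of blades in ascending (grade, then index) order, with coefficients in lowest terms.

~R = 1/6*e1, and R ~R = 1/36, so R^-1 = ~R / (1/36).
R v = 7/36 - 1/5*e12
Answer: 7/6*e1 + 6/5*e2


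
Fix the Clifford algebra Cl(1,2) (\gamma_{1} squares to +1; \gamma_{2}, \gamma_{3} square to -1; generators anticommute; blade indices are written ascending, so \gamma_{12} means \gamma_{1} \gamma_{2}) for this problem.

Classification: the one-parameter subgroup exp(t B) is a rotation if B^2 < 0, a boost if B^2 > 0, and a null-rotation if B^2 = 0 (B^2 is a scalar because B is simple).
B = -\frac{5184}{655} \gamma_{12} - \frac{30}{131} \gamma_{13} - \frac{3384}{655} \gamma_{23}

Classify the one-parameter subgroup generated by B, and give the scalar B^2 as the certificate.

B^2 term by term: the squares give (-\frac{5184}{655})^2*(\gamma_{12})^2 + (-\frac{30}{131})^2*(\gamma_{13})^2 + (-\frac{3384}{655})^2*(\gamma_{23})^2 = \frac{26873856}{429025}*(+1) + \frac{900}{17161}*(+1) + \frac{11451456}{429025}*(-1) = 36 (each basis 2-blade squares to minus the product of its generators' squares); cross terms between blades sharing an index anticommute and cancel. So B^2 = 36.
Answer: boost, certificate B^2 = 36. Note: conjugating B changes its blade decomposition but never the scalar B^2 = 36, whose sign settles the classification.


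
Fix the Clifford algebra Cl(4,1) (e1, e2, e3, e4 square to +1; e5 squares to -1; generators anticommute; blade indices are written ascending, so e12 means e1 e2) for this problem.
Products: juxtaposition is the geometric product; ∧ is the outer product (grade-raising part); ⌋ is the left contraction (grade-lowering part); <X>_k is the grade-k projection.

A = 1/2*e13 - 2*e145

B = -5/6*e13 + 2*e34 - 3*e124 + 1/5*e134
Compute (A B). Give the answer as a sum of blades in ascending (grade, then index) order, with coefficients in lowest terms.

step 1: 5/12 - 1/10*e4 + e14 - 6*e25 + 2/5*e35 + 4*e135 - 3/2*e234 + 5/3*e345
Answer: 5/12 - 1/10*e4 + e14 - 6*e25 + 2/5*e35 + 4*e135 - 3/2*e234 + 5/3*e345


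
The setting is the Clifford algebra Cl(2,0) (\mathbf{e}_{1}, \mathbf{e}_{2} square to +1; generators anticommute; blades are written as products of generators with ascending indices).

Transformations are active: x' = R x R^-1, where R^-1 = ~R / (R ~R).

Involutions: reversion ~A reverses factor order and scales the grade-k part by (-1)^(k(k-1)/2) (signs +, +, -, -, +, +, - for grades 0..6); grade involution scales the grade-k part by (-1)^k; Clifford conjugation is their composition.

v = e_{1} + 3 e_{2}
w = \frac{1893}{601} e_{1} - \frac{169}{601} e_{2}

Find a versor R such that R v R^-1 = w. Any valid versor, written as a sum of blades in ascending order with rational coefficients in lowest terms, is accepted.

Sketch: the shared square 10 makes R = v + w = \frac{2494}{601} e_{1} + \frac{1634}{601} e_{2} the natural versor; its sandwich fixes that direction, negates (v - w)/2, and sends v to w.
Answer: \frac{2494}{601} e_{1} + \frac{1634}{601} e_{2}
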